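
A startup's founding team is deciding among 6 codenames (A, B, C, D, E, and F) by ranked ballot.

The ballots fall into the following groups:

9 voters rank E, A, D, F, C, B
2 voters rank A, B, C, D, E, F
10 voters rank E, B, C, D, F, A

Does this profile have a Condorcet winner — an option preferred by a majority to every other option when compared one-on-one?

Yes

Head-to-head results (21 voters total):
A vs B: A wins 11–10.
A vs C: A wins 11–10.
A vs D: A wins 11–10.
A vs E: E wins 19–2.
A vs F: A wins 11–10.
B vs C: B wins 12–9.
B vs D: B wins 12–9.
B vs E: E wins 19–2.
B vs F: B wins 12–9.
C vs D: C wins 12–9.
C vs E: E wins 19–2.
C vs F: C wins 12–9.
D vs E: E wins 19–2.
D vs F: D wins 21–0.
E vs F: E wins 21–0.
E beats each rival — A (19–2), B (19–2), C (19–2), D (19–2), F (21–0) — so E is the Condorcet winner.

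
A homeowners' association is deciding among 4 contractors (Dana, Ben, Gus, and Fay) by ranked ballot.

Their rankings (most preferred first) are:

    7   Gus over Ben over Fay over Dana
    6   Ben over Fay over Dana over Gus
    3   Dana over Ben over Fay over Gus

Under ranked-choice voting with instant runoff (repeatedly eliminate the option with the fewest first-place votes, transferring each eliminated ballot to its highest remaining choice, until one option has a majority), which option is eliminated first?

Round 1: Gus 7, Ben 6, Dana 3, Fay 0. Fay has the fewest and is eliminated.
Round 2: Gus 7, Ben 6, Dana 3. Dana has the fewest and is eliminated.
Round 3: Ben 9, Gus 7. Ben has a majority.

Fay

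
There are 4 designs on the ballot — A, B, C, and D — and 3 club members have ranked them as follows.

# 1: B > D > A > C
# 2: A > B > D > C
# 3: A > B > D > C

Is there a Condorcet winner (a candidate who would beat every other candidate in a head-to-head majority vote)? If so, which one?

A

Head-to-head results (3 voters total):
A vs B: A wins 2–1.
A vs C: A wins 3–0.
A vs D: A wins 2–1.
B vs C: B wins 3–0.
B vs D: B wins 3–0.
C vs D: D wins 3–0.
A beats each rival — B (2–1), C (3–0), D (2–1) — so A is the Condorcet winner.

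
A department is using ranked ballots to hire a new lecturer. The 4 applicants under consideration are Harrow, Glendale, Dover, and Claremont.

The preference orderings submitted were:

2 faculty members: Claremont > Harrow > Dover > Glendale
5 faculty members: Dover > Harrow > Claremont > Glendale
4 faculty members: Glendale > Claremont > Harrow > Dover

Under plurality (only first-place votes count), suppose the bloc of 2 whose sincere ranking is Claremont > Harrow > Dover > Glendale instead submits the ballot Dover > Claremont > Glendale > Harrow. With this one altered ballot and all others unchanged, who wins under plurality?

Dover

First-place totals with the altered ballot: Harrow 0, Glendale 4, Dover 7, Claremont 0.
The winner is unchanged: still Dover.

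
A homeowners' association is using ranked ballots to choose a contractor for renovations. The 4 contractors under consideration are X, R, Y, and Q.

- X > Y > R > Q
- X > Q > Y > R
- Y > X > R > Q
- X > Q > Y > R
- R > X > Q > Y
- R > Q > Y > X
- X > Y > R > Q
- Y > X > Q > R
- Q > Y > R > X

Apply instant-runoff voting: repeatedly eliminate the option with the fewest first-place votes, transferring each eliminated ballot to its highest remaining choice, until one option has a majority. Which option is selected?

Round 1: X 4, R 2, Y 2, Q 1. Q has the fewest and is eliminated.
Round 2: X 4, Y 3, R 2. R has the fewest and is eliminated.
Round 3: X 5, Y 4. X has a majority.

X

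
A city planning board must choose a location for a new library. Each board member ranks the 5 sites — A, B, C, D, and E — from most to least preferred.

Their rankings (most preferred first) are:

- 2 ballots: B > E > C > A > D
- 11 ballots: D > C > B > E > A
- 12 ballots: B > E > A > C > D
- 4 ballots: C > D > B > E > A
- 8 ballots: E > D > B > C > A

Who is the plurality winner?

B

First-place vote totals:
  A: 0
  B: 14
  C: 4
  D: 11
  E: 8
B has the most first-place votes.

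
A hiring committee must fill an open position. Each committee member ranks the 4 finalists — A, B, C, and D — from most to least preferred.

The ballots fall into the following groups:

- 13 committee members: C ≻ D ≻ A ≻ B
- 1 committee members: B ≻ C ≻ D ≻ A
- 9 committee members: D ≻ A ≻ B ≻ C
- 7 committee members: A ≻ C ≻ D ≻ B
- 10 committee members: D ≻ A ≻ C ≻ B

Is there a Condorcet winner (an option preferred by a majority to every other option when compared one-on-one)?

No

Head-to-head results (40 voters total):
A vs B: A wins 39–1.
A vs C: A wins 26–14.
A vs D: D wins 33–7.
B vs C: C wins 30–10.
B vs D: D wins 39–1.
C vs D: C wins 21–19.
No candidate beats all others: A beats C beats D beats A, a majority cycle.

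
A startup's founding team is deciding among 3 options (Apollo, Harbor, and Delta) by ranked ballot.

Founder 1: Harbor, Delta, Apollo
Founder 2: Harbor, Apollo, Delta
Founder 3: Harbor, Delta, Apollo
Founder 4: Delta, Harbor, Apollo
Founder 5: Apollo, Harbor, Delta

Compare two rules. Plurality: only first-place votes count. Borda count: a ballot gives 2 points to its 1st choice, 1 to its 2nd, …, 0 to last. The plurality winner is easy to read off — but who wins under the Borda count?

Plurality first-place counts: Apollo 1, Harbor 3, Delta 1 → Harbor.
Borda totals: Apollo 3, Harbor 8, Delta 4 → Harbor.

Harbor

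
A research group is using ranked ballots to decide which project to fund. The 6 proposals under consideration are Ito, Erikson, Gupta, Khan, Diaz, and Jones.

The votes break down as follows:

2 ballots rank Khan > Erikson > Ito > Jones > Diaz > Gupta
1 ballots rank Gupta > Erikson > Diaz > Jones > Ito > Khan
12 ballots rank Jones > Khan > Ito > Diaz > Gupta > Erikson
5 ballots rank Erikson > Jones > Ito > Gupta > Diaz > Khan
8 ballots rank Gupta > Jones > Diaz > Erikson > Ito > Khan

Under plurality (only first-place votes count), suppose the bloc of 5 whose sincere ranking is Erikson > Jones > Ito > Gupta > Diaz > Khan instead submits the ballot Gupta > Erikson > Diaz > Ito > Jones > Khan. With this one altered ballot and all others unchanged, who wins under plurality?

Gupta

First-place totals with the altered ballot: Ito 0, Erikson 0, Gupta 14, Khan 2, Diaz 0, Jones 12.
The switch changes the winner from Jones to Gupta.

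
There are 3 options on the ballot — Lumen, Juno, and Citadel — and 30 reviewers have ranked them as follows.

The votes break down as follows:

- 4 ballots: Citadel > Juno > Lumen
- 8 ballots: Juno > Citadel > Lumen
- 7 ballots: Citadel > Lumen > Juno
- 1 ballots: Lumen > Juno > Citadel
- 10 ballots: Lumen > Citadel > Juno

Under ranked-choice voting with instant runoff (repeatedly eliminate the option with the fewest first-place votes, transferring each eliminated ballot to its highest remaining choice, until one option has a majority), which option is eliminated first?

Juno

Round 1: Lumen 11, Citadel 11, Juno 8. Juno has the fewest and is eliminated.
Round 2: Citadel 19, Lumen 11. Citadel has a majority.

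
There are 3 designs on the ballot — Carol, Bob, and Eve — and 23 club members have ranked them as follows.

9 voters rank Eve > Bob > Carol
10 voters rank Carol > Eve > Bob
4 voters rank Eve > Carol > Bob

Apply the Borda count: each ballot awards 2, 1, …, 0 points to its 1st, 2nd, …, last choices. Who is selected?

Borda scores:
  Carol: 9·0 + 10·2 + 4·1 = 24
  Bob: 9·1 + 10·0 + 4·0 = 9
  Eve: 9·2 + 10·1 + 4·2 = 36
Eve has the highest total.

Eve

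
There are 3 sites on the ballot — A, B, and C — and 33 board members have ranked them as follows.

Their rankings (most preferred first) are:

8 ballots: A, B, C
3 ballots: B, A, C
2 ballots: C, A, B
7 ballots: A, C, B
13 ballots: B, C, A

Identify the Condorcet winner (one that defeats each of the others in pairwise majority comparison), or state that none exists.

A

Head-to-head results (33 voters total):
A vs B: A wins 17–16.
A vs C: A wins 18–15.
B vs C: B wins 24–9.
A beats each rival — B (17–16), C (18–15) — so A is the Condorcet winner.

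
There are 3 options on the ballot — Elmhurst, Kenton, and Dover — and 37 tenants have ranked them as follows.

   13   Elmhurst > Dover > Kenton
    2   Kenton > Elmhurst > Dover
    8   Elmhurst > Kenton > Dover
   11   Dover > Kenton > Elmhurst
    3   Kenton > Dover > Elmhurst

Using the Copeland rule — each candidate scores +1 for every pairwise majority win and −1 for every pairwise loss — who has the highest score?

Pairwise results:
  Elmhurst vs Kenton: Elmhurst wins 21–16.
  Elmhurst vs Dover: Elmhurst wins 23–14.
  Kenton vs Dover: Dover wins 24–13.
Copeland scores (wins − losses):
  Elmhurst: 2 − 0 = 2
  Kenton: 0 − 2 = -2
  Dover: 1 − 1 = 0
Elmhurst has the best Copeland score.

Elmhurst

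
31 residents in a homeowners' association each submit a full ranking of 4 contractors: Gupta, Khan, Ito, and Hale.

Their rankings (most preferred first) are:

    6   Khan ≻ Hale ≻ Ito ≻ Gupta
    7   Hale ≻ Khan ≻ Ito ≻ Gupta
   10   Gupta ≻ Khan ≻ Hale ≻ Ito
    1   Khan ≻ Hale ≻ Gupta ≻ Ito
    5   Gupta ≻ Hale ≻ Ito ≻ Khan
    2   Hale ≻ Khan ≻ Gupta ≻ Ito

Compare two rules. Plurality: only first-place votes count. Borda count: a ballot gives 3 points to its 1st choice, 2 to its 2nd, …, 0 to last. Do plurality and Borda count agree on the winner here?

Plurality first-place counts: Gupta 15, Khan 7, Ito 0, Hale 9 → Gupta.
Borda totals: Gupta 48, Khan 59, Ito 18, Hale 61 → Hale.
The two rules disagree: plurality picks Gupta, Borda picks Hale.

No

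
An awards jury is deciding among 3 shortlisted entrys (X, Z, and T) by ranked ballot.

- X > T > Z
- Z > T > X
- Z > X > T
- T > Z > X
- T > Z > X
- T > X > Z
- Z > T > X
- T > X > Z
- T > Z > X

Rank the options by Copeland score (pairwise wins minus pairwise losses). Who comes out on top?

Pairwise results:
  X vs Z: Z wins 6–3.
  X vs T: T wins 7–2.
  Z vs T: T wins 6–3.
Copeland scores (wins − losses):
  X: 0 − 2 = -2
  Z: 1 − 1 = 0
  T: 2 − 0 = 2
T has the best Copeland score.

T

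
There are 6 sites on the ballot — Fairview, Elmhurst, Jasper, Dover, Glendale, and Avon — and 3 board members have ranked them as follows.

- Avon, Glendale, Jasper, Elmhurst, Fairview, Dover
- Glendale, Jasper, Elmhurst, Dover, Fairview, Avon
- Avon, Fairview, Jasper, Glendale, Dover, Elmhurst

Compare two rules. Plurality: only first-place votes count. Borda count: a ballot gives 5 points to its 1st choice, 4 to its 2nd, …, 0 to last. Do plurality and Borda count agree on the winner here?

No

Plurality first-place counts: Fairview 0, Elmhurst 0, Jasper 0, Dover 0, Glendale 1, Avon 2 → Avon.
Borda totals: Fairview 6, Elmhurst 5, Jasper 10, Dover 3, Glendale 11, Avon 10 → Glendale.
The two rules disagree: plurality picks Avon, Borda picks Glendale.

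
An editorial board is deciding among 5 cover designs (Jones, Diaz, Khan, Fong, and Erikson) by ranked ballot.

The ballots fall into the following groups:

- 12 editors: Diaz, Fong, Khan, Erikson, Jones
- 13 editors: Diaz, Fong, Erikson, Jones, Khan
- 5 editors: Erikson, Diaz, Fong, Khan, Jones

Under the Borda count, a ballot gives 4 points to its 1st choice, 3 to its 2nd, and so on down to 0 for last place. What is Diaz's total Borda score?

115

Borda scores:
  Jones: 12·0 + 13·1 + 5·0 = 13
  Diaz: 12·4 + 13·4 + 5·3 = 115
  Khan: 12·2 + 13·0 + 5·1 = 29
  Fong: 12·3 + 13·3 + 5·2 = 85
  Erikson: 12·1 + 13·2 + 5·4 = 58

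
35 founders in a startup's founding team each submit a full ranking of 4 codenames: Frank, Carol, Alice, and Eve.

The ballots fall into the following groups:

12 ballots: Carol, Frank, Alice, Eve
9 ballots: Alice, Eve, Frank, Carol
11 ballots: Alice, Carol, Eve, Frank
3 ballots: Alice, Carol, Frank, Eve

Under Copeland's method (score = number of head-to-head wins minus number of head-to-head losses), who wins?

Alice

Pairwise results:
  Frank vs Carol: Carol wins 26–9.
  Frank vs Alice: Alice wins 23–12.
  Frank vs Eve: Eve wins 20–15.
  Carol vs Alice: Alice wins 23–12.
  Carol vs Eve: Carol wins 26–9.
  Alice vs Eve: Alice wins 35–0.
Copeland scores (wins − losses):
  Frank: 0 − 3 = -3
  Carol: 2 − 1 = 1
  Alice: 3 − 0 = 3
  Eve: 1 − 2 = -1
Alice has the best Copeland score.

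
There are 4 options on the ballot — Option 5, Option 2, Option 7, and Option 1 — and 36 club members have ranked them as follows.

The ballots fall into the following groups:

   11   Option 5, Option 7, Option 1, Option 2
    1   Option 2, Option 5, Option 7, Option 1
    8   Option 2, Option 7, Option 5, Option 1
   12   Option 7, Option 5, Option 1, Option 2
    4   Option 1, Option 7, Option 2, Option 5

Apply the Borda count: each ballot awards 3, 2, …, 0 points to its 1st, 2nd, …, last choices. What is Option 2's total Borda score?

31

Borda scores:
  Option 5: 11·3 + 2 + 8·1 + 12·2 + 4·0 = 67
  Option 2: 11·0 + 3 + 8·3 + 12·0 + 4·1 = 31
  Option 7: 11·2 + 1 + 8·2 + 12·3 + 4·2 = 83
  Option 1: 11·1 + 0 + 8·0 + 12·1 + 4·3 = 35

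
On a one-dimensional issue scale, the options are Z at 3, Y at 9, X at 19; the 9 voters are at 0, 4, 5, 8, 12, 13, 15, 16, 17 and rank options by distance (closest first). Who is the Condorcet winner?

Y

With single-peaked preferences on a line, the Condorcet winner is the candidate closest to the median voter.
The median voter (position 12) is closest to Y at 9.
Check: Y vs X — voters closer to Y: 6 of 9.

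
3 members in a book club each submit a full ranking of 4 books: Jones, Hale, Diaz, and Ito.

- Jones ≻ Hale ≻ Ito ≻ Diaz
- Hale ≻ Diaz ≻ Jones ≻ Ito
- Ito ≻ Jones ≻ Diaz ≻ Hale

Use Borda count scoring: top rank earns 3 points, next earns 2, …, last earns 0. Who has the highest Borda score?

Borda scores:
  Jones: 3 + 1 + 2 = 6
  Hale: 2 + 3 + 0 = 5
  Diaz: 0 + 2 + 1 = 3
  Ito: 1 + 0 + 3 = 4
Jones has the highest total.

Jones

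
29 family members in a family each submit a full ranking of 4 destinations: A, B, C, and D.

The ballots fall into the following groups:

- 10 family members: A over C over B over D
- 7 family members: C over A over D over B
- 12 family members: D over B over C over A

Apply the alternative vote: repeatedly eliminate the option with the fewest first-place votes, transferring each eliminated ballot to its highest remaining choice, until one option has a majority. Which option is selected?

Round 1: D 12, A 10, C 7, B 0. B has the fewest and is eliminated.
Round 2: D 12, A 10, C 7. C has the fewest and is eliminated.
Round 3: A 17, D 12. A has a majority.

A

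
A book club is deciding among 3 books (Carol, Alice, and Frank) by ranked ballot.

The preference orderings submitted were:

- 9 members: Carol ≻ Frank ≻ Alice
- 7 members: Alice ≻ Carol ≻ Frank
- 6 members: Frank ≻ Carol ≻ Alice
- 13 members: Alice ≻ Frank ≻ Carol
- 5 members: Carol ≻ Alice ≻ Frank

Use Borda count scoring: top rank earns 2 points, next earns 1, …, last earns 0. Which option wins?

Borda scores:
  Carol: 9·2 + 7·1 + 6·1 + 13·0 + 5·2 = 41
  Alice: 9·0 + 7·2 + 6·0 + 13·2 + 5·1 = 45
  Frank: 9·1 + 7·0 + 6·2 + 13·1 + 5·0 = 34
Alice has the highest total.

Alice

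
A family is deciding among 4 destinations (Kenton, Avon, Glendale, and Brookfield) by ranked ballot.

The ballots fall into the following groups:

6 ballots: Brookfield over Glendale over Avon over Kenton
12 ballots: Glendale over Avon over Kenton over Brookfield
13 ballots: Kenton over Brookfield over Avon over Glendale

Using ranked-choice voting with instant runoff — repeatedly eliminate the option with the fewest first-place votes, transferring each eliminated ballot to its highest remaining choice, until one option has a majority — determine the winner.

Glendale

Round 1: Kenton 13, Glendale 12, Brookfield 6, Avon 0. Avon has the fewest and is eliminated.
Round 2: Kenton 13, Glendale 12, Brookfield 6. Brookfield has the fewest and is eliminated.
Round 3: Glendale 18, Kenton 13. Glendale has a majority.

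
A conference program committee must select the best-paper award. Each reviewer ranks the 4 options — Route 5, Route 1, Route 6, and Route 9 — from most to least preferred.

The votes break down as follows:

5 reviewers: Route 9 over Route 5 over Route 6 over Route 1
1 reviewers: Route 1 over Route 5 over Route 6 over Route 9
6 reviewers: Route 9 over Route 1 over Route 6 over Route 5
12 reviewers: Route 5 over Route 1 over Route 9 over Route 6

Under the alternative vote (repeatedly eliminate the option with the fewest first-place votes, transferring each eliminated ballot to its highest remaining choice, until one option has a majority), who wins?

Route 5

Round 1: Route 5 12, Route 9 11, Route 1 1, Route 6 0. Route 6 has the fewest and is eliminated.
Round 2: Route 5 12, Route 9 11, Route 1 1. Route 1 has the fewest and is eliminated.
Round 3: Route 5 13, Route 9 11. Route 5 has a majority.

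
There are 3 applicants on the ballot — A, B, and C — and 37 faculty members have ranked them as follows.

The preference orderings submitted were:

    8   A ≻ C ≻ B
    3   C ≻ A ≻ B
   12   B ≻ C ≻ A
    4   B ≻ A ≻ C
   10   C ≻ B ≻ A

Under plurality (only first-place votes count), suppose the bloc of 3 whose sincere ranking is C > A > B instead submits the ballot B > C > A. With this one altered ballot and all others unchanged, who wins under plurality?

First-place totals with the altered ballot: A 8, B 19, C 10.
The winner is unchanged: still B.

B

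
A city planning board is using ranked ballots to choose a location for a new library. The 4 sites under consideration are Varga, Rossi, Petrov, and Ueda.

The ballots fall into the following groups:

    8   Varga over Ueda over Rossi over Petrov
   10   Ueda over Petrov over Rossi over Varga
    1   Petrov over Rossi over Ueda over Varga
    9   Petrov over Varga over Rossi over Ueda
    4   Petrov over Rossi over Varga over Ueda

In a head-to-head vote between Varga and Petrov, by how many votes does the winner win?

Ballots ranking Varga above Petrov: 8.
Ballots ranking Petrov above Varga: 10+1+9+4 = 24.
Petrov wins 24–8, a margin of 16.

16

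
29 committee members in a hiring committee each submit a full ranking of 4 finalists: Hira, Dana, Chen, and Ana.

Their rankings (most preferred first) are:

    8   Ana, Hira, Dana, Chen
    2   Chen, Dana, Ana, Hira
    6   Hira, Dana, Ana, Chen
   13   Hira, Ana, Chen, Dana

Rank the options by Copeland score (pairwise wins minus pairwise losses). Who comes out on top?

Hira

Pairwise results:
  Hira vs Dana: Hira wins 27–2.
  Hira vs Chen: Hira wins 27–2.
  Hira vs Ana: Hira wins 19–10.
  Dana vs Chen: Chen wins 15–14.
  Dana vs Ana: Ana wins 21–8.
  Chen vs Ana: Ana wins 27–2.
Copeland scores (wins − losses):
  Hira: 3 − 0 = 3
  Dana: 0 − 3 = -3
  Chen: 1 − 2 = -1
  Ana: 2 − 1 = 1
Hira has the best Copeland score.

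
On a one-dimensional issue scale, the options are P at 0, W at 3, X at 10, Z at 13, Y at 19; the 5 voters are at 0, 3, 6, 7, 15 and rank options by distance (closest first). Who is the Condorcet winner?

With single-peaked preferences on a line, the Condorcet winner is the candidate closest to the median voter.
The median voter (position 6) is closest to W at 3.
Check: W vs Y — voters closer to W: 4 of 5.

W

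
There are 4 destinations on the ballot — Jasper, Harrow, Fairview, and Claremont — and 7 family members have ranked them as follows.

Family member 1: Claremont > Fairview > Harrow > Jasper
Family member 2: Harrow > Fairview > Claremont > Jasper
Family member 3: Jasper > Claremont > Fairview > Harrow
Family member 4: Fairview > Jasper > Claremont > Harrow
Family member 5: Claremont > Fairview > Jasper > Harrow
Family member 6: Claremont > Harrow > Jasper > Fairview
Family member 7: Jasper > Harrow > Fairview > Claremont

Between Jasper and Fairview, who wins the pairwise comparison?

Fairview

Ballots ranking Jasper above Fairview: 3.
Ballots ranking Fairview above Jasper: 4.
Fairview wins the head-to-head, 4–3.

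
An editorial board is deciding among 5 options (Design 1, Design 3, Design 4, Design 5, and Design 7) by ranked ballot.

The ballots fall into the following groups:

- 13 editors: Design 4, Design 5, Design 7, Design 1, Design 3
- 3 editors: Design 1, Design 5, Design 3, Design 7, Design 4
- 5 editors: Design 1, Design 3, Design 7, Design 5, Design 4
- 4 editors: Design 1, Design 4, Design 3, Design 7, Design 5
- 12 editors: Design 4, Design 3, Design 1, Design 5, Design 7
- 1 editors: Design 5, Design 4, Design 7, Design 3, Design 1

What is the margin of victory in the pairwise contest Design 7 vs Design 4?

22

Ballots ranking Design 7 above Design 4: 3+5 = 8.
Ballots ranking Design 4 above Design 7: 13+4+12+1 = 30.
Design 4 wins 30–8, a margin of 22.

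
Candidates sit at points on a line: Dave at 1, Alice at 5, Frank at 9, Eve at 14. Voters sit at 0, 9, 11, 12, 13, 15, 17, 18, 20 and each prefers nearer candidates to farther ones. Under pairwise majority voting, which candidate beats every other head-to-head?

With single-peaked preferences on a line, the Condorcet winner is the candidate closest to the median voter.
The median voter (position 13) is closest to Eve at 14.
Check: Eve vs Dave — voters closer to Eve: 8 of 9.

Eve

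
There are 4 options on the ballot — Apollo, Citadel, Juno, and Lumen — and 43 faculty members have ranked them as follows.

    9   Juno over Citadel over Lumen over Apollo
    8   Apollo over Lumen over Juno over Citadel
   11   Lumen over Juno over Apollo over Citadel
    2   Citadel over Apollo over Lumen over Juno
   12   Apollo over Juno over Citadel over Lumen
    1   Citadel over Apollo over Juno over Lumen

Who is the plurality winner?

Apollo

First-place vote totals:
  Apollo: 20
  Citadel: 3
  Juno: 9
  Lumen: 11
Apollo has the most first-place votes.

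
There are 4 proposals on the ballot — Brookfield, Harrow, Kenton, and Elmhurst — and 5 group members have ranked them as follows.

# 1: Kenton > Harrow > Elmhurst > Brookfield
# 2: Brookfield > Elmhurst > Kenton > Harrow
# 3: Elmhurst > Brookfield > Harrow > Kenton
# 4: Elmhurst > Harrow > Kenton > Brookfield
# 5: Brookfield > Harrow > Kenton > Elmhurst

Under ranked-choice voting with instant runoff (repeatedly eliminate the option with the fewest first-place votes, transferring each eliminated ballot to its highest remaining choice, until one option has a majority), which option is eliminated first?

Harrow

Round 1: Brookfield 2, Elmhurst 2, Kenton 1, Harrow 0. Harrow has the fewest and is eliminated.
Round 2: Brookfield 2, Elmhurst 2, Kenton 1. Kenton has the fewest and is eliminated.
Round 3: Elmhurst 3, Brookfield 2. Elmhurst has a majority.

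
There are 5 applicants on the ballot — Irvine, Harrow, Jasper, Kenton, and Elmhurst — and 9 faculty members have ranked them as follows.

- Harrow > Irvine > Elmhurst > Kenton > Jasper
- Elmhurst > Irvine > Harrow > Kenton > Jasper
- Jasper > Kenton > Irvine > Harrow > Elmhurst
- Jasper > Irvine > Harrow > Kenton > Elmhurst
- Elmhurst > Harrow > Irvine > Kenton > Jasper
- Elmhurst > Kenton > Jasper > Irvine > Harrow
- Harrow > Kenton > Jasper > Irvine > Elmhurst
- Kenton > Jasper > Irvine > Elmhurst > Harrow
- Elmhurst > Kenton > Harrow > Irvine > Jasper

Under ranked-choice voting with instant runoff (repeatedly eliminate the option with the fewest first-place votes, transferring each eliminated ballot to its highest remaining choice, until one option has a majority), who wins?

Elmhurst

Round 1: Elmhurst 4, Harrow 2, Jasper 2, Kenton 1, Irvine 0. Irvine has the fewest and is eliminated.
Round 2: Elmhurst 4, Harrow 2, Jasper 2, Kenton 1. Kenton has the fewest and is eliminated.
Round 3: Elmhurst 4, Jasper 3, Harrow 2. Harrow has the fewest and is eliminated.
Round 4: Elmhurst 5, Jasper 4. Elmhurst has a majority.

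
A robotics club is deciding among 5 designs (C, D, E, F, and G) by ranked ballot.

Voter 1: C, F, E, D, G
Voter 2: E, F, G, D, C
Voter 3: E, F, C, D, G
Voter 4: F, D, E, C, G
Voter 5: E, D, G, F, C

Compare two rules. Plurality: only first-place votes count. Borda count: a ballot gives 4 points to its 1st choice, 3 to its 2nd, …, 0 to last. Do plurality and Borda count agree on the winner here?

Plurality first-place counts: C 1, D 0, E 3, F 1, G 0 → E.
Borda totals: C 7, D 9, E 16, F 14, G 4 → E.
The two rules agree on E.

Yes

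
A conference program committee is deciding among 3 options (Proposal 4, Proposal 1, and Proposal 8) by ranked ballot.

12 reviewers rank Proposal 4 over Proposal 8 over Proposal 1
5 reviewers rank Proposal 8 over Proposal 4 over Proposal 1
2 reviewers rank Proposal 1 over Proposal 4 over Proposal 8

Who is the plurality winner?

First-place vote totals:
  Proposal 4: 12
  Proposal 1: 2
  Proposal 8: 5
Proposal 4 has the most first-place votes.

Proposal 4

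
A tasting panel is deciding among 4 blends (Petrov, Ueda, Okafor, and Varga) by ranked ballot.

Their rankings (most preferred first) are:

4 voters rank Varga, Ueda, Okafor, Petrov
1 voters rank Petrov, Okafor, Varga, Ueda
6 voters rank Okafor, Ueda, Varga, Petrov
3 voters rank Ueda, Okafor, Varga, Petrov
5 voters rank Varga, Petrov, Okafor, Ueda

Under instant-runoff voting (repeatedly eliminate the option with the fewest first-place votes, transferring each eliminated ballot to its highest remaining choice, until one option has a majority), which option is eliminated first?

Petrov

Round 1: Varga 9, Okafor 6, Ueda 3, Petrov 1. Petrov has the fewest and is eliminated.
Round 2: Varga 9, Okafor 7, Ueda 3. Ueda has the fewest and is eliminated.
Round 3: Okafor 10, Varga 9. Okafor has a majority.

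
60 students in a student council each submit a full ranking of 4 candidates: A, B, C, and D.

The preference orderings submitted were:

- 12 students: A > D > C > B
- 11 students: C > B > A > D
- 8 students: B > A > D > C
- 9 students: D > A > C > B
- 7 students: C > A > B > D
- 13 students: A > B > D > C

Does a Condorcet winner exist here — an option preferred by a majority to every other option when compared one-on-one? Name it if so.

A

Head-to-head results (60 voters total):
A vs B: A wins 41–19.
A vs C: A wins 42–18.
A vs D: A wins 51–9.
B vs C: C wins 39–21.
B vs D: B wins 39–21.
C vs D: D wins 42–18.
A beats each rival — B (41–19), C (42–18), D (51–9) — so A is the Condorcet winner.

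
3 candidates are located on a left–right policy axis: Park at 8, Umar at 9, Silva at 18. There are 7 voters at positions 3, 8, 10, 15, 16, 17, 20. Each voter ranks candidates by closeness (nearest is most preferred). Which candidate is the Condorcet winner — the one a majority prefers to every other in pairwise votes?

Silva

With single-peaked preferences on a line, the Condorcet winner is the candidate closest to the median voter.
The median voter (position 15) is closest to Silva at 18.
Check: Silva vs Umar — voters closer to Silva: 4 of 7.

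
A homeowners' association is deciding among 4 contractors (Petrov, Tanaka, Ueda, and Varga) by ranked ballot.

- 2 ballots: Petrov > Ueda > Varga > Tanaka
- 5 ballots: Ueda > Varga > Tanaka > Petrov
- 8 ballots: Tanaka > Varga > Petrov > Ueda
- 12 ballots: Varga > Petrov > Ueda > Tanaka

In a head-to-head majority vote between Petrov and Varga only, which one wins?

Varga

Ballots ranking Petrov above Varga: 2.
Ballots ranking Varga above Petrov: 5+8+12 = 25.
Varga wins the head-to-head, 25–2.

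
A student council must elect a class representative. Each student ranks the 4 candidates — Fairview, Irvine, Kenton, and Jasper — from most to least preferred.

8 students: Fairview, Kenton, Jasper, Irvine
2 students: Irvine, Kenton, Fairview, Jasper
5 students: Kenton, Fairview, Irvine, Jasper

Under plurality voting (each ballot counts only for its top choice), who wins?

Fairview

First-place vote totals:
  Fairview: 8
  Irvine: 2
  Kenton: 5
  Jasper: 0
Fairview has the most first-place votes.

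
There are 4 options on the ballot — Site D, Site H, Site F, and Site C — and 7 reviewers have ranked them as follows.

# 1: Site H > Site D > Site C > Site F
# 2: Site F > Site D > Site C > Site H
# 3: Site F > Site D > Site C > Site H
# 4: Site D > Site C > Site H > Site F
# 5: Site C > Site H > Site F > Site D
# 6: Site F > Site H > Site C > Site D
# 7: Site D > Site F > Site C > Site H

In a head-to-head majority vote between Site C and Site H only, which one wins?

Site C

Ballots ranking Site C above Site H: 5.
Ballots ranking Site H above Site C: 2.
Site C wins the head-to-head, 5–2.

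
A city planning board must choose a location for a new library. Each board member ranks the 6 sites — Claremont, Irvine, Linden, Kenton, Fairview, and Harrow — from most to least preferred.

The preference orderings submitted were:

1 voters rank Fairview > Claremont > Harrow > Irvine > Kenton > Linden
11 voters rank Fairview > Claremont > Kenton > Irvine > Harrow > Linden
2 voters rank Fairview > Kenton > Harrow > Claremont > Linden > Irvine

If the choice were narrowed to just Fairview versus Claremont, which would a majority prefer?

Ballots ranking Fairview above Claremont: 1+11+2 = 14.
Ballots ranking Claremont above Fairview: 0.
Fairview wins the head-to-head, 14–0.

Fairview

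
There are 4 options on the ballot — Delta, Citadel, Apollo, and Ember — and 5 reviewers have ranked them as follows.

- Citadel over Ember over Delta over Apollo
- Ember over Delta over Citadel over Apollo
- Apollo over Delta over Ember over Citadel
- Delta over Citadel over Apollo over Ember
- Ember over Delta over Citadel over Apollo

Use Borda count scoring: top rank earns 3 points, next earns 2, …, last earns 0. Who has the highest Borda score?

Borda scores:
  Delta: 1 + 2 + 2 + 3 + 2 = 10
  Citadel: 3 + 1 + 0 + 2 + 1 = 7
  Apollo: 0 + 0 + 3 + 1 + 0 = 4
  Ember: 2 + 3 + 1 + 0 + 3 = 9
Delta has the highest total.

Delta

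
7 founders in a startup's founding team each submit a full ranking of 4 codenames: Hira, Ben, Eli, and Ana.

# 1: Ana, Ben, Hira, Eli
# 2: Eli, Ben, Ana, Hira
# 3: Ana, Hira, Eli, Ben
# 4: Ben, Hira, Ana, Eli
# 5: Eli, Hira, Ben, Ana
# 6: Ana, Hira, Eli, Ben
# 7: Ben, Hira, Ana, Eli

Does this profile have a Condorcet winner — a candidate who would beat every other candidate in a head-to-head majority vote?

Head-to-head results (7 voters total):
Hira vs Ben: Ben wins 4–3.
Hira vs Eli: Hira wins 5–2.
Hira vs Ana: Ana wins 4–3.
Ben vs Eli: Eli wins 4–3.
Ben vs Ana: Ben wins 4–3.
Eli vs Ana: Ana wins 5–2.
No candidate beats all others: Hira beats Eli beats Ben beats Hira, a majority cycle.

No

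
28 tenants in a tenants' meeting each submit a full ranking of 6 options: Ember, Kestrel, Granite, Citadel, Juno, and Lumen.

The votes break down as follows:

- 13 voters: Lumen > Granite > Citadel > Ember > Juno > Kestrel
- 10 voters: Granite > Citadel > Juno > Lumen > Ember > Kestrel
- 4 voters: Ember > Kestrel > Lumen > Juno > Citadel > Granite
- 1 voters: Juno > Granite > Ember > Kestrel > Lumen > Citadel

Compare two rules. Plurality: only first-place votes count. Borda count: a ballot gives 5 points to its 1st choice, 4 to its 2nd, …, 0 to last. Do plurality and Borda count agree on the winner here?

Plurality first-place counts: Ember 4, Kestrel 0, Granite 10, Citadel 0, Juno 1, Lumen 13 → Lumen.
Borda totals: Ember 59, Kestrel 18, Granite 106, Citadel 83, Juno 56, Lumen 98 → Granite.
The two rules disagree: plurality picks Lumen, Borda picks Granite.

No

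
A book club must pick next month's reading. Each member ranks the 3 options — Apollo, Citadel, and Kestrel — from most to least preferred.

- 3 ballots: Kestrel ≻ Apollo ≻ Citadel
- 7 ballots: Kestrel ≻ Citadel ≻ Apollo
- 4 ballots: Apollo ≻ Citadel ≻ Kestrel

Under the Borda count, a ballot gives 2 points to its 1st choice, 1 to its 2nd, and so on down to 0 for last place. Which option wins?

Kestrel

Borda scores:
  Apollo: 3·1 + 7·0 + 4·2 = 11
  Citadel: 3·0 + 7·1 + 4·1 = 11
  Kestrel: 3·2 + 7·2 + 4·0 = 20
Kestrel has the highest total.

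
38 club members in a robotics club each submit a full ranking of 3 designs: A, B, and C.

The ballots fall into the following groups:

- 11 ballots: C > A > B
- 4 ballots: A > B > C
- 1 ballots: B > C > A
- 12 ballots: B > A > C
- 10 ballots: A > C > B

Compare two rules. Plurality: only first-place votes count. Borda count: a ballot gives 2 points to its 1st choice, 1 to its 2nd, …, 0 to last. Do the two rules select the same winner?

Plurality first-place counts: A 14, B 13, C 11 → A.
Borda totals: A 51, B 30, C 33 → A.
The two rules agree on A.

Yes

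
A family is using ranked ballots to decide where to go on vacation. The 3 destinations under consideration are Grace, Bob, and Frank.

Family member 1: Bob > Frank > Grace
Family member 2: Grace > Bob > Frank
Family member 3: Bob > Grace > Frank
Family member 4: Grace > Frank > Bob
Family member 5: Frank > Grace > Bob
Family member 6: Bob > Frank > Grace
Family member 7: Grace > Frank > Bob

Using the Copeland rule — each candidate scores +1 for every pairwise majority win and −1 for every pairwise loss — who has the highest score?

Grace

Pairwise results:
  Grace vs Bob: Grace wins 4–3.
  Grace vs Frank: Grace wins 4–3.
  Bob vs Frank: Bob wins 4–3.
Copeland scores (wins − losses):
  Grace: 2 − 0 = 2
  Bob: 1 − 1 = 0
  Frank: 0 − 2 = -2
Grace has the best Copeland score.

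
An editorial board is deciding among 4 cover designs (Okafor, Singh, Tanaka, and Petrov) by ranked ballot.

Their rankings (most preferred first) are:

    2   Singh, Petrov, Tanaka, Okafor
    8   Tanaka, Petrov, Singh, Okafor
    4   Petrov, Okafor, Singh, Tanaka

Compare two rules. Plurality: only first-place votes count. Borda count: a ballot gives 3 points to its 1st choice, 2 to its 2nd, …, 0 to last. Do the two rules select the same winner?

No

Plurality first-place counts: Okafor 0, Singh 2, Tanaka 8, Petrov 4 → Tanaka.
Borda totals: Okafor 8, Singh 18, Tanaka 26, Petrov 32 → Petrov.
The two rules disagree: plurality picks Tanaka, Borda picks Petrov.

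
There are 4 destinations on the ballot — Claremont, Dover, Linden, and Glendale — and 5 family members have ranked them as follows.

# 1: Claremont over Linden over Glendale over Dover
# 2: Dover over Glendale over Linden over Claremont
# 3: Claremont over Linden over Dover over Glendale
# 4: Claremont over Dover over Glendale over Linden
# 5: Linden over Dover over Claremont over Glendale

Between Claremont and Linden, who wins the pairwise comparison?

Ballots ranking Claremont above Linden: 3.
Ballots ranking Linden above Claremont: 2.
Claremont wins the head-to-head, 3–2.

Claremont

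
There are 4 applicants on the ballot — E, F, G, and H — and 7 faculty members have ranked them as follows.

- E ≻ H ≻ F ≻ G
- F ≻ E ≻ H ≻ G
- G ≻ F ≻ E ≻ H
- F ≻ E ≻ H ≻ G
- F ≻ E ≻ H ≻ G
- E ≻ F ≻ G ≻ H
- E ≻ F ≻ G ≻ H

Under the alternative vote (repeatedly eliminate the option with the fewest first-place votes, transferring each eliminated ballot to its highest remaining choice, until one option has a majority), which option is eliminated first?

H

Round 1: E 3, F 3, G 1, H 0. H has the fewest and is eliminated.
Round 2: E 3, F 3, G 1. G has the fewest and is eliminated.
Round 3: F 4, E 3. F has a majority.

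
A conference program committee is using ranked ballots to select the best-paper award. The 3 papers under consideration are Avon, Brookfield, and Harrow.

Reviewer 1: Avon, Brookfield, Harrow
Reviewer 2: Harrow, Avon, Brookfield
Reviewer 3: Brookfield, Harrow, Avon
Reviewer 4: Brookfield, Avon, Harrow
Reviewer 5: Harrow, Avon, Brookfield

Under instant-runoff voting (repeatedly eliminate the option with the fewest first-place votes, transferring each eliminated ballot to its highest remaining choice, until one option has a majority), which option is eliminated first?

Round 1: Brookfield 2, Harrow 2, Avon 1. Avon has the fewest and is eliminated.
Round 2: Brookfield 3, Harrow 2. Brookfield has a majority.

Avon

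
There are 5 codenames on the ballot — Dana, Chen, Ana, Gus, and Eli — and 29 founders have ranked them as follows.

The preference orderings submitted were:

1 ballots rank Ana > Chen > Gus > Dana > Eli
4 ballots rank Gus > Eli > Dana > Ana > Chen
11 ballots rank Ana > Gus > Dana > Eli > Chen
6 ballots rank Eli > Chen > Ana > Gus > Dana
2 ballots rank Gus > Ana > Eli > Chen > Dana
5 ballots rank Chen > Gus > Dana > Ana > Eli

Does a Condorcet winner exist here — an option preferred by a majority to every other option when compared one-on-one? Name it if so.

Ana

Head-to-head results (29 voters total):
Dana vs Chen: Dana wins 15–14.
Dana vs Ana: Ana wins 20–9.
Dana vs Gus: Gus wins 29–0.
Dana vs Eli: Dana wins 17–12.
Chen vs Ana: Ana wins 18–11.
Chen vs Gus: Gus wins 17–12.
Chen vs Eli: Eli wins 23–6.
Ana vs Gus: Ana wins 18–11.
Ana vs Eli: Ana wins 19–10.
Gus vs Eli: Gus wins 23–6.
Ana beats each rival — Dana (20–9), Chen (18–11), Gus (18–11), Eli (19–10) — so Ana is the Condorcet winner.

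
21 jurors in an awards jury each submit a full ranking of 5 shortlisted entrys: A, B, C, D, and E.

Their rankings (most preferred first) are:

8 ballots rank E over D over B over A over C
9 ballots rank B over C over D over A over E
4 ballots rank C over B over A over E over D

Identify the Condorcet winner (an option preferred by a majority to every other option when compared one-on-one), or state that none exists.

Head-to-head results (21 voters total):
A vs B: B wins 21–0.
A vs C: C wins 13–8.
A vs D: D wins 17–4.
A vs E: A wins 13–8.
B vs C: B wins 17–4.
B vs D: B wins 13–8.
B vs E: B wins 13–8.
C vs D: C wins 13–8.
C vs E: C wins 13–8.
D vs E: E wins 12–9.
B beats each rival — A (21–0), C (17–4), D (13–8), E (13–8) — so B is the Condorcet winner.

B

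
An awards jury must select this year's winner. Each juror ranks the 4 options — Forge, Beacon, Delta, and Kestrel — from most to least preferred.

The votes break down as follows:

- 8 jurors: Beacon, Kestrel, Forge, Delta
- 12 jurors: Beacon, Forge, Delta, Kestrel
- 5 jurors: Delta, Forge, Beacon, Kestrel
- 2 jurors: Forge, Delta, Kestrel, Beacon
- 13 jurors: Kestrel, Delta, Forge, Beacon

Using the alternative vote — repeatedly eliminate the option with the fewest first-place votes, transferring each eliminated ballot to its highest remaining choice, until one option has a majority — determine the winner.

Beacon

Round 1: Beacon 20, Kestrel 13, Delta 5, Forge 2. Forge has the fewest and is eliminated.
Round 2: Beacon 20, Kestrel 13, Delta 7. Delta has the fewest and is eliminated.
Round 3: Beacon 25, Kestrel 15. Beacon has a majority.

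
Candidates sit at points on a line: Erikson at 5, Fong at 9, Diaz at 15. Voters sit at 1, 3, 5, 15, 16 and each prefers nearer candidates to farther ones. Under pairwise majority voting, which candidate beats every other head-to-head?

Erikson

With single-peaked preferences on a line, the Condorcet winner is the candidate closest to the median voter.
The median voter (position 5) is closest to Erikson at 5.
Check: Erikson vs Fong — voters closer to Erikson: 3 of 5.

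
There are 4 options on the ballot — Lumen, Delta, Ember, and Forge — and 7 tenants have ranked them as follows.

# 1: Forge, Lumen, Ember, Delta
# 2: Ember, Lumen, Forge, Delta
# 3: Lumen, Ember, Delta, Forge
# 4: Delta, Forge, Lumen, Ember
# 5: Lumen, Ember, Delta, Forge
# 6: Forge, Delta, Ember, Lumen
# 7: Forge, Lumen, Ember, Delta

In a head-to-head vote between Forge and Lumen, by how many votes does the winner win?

1

Ballots ranking Forge above Lumen: 4.
Ballots ranking Lumen above Forge: 3.
Forge wins 4–3, a margin of 1.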